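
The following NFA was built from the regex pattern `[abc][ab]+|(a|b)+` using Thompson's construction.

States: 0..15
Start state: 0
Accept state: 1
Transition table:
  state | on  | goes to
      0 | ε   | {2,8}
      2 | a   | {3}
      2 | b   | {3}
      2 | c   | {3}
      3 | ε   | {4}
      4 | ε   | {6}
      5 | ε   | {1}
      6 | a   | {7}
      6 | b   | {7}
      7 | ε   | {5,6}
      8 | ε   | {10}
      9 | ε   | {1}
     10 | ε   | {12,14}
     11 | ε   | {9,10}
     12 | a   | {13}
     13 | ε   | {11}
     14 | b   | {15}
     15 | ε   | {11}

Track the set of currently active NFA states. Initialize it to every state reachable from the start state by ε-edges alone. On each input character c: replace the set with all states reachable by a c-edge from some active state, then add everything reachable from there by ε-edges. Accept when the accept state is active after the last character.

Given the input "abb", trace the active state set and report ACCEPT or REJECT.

Answer: ACCEPT

Derivation:
S₀ = ε-closure({0}) = {0,2,8,10,12,14}
'a' @ 1: {1,3,4,6,9,10,11,12,13,14}  [accepting]
'b' @ 2: {1,5,6,7,9,10,11,12,14,15}  [accepting]
'b' @ 3: {1,5,6,7,9,10,11,12,14,15}  [accepting]
final: {1,5,6,7,9,10,11,12,14,15}; accept 1 in set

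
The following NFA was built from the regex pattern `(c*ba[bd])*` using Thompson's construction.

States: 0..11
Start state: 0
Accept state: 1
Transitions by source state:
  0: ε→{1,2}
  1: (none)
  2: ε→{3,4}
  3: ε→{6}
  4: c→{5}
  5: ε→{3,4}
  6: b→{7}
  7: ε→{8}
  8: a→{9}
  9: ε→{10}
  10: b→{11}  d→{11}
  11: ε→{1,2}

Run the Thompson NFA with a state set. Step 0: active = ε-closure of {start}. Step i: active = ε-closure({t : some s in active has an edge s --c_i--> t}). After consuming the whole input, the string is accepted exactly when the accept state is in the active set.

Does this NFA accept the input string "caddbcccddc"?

S₀ = ε-closure({0}) = {0,1,2,3,4,6}
'c' @ 1: {3,4,5,6}
'a' @ 2: {}  — no active states
rest 'ddbcccddc' ignored (set empty)
end set {} — state 1 not in

Answer: REJECT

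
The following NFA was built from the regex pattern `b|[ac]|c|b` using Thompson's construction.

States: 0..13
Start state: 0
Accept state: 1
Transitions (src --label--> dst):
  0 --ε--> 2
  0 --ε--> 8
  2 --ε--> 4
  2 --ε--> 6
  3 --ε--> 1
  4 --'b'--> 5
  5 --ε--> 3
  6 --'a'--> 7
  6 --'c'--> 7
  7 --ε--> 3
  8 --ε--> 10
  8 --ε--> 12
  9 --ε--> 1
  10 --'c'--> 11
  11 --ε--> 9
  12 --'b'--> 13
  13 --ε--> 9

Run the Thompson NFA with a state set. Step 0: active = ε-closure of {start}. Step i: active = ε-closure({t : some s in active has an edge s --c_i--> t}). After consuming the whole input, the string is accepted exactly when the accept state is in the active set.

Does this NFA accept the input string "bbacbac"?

start: ε-closure({0}) = {0,2,4,6,8,10,12}
'b' @ 1: {1,3,5,9,13}  ✓accept
'b' @ 2: {}  — no active states
rest 'acbac' ignored (set empty)
after full input: {}  (accept=1 not in)

Answer: REJECT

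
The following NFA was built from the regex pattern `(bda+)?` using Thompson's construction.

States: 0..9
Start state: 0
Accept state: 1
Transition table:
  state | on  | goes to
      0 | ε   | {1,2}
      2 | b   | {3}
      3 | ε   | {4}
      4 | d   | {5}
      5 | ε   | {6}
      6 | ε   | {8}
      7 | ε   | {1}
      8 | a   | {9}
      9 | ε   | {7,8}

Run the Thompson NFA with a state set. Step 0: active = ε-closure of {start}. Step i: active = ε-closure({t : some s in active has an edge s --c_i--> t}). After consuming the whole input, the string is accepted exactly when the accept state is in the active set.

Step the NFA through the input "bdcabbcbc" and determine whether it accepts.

Answer: REJECT

Trace:
S₀ = ε-closure({0}) = {0,1,2}
'b' @ 1: {3,4}
'd' @ 2: {5,6,8}
'c' @ 3: {}  — state set empty
rest 'abbcbc' ignored (set empty)
final: {}; accept 1 not in set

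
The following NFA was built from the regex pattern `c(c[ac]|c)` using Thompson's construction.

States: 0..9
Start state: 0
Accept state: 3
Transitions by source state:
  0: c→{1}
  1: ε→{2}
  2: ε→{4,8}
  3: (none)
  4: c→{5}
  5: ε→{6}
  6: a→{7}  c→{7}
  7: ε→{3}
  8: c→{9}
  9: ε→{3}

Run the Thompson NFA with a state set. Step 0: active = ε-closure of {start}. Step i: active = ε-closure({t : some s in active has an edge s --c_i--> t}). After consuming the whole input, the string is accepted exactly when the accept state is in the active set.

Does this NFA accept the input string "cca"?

Answer: ACCEPT

Trace:
initial (ε-close {0}): {0}
'c' @ 1: {1,2,4,8}
'c' @ 2: {3,5,6,9}  (accept∈set)
'a' @ 3: {3,7}  (accept∈set)
end set {3,7} — state 3 in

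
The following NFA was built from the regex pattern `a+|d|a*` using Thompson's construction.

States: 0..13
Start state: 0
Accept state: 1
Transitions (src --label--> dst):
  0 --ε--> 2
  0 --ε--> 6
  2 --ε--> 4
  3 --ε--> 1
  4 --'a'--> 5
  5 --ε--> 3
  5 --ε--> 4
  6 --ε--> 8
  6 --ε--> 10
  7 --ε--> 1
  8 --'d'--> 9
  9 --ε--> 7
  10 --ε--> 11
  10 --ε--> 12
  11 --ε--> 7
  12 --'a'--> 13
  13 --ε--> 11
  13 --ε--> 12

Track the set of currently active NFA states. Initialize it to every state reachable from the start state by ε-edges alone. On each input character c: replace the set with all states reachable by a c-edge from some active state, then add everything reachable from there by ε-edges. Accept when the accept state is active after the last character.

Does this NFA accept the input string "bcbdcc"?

start: ε-closure({0}) = {0,1,2,4,6,7,8,10,11,12}
'b' @ 1: {}  — state set empty
rest 'cbdcc' ignored (set empty)
end set {} — state 1 not in

Answer: REJECT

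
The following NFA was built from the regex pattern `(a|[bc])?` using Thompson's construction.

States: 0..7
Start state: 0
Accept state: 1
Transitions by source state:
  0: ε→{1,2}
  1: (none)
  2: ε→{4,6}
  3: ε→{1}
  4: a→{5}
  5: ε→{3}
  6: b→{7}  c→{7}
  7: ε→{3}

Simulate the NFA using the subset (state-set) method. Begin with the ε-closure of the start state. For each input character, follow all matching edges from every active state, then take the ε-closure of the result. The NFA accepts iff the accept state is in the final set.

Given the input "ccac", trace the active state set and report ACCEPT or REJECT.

start: ε-closure({0}) = {0,1,2,4,6}
'c' @ 1: {1,3,7}  (accept∈set)
'c' @ 2: {}  — dead — no transitions
rest 'ac' ignored (set empty)
end set {} — state 1 not in

Answer: REJECT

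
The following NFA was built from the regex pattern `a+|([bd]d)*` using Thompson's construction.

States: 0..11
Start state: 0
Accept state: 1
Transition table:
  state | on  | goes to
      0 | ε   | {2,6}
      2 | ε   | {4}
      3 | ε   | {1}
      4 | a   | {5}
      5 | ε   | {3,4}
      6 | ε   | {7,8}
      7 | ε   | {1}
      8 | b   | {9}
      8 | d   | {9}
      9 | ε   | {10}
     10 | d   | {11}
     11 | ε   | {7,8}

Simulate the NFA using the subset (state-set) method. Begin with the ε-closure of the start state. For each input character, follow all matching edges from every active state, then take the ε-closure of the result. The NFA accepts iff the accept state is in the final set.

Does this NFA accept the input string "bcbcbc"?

Answer: REJECT

Derivation:
initial (ε-close {0}): {0,1,2,4,6,7,8}
'b' @ 1: {9,10}
'c' @ 2: {}  — no active states
rest 'bcbc' ignored (set empty)
after full input: {}  (accept=1 not in)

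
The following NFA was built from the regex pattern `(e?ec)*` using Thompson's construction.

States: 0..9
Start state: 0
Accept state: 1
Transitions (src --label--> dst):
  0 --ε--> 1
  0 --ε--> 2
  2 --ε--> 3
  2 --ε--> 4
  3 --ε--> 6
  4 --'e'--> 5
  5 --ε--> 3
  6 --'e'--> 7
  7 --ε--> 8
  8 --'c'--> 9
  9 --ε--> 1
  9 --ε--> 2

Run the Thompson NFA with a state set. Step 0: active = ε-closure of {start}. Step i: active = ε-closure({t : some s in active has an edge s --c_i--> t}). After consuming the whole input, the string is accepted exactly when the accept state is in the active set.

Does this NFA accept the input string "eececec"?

Answer: ACCEPT

Steps:
S₀ = ε-closure({0}) = {0,1,2,3,4,6}
'e' @ 1: {3,5,6,7,8}
'e' @ 2: {7,8}
'c' @ 3: {1,2,3,4,6,9}  ✓accept
'e' @ 4: {3,5,6,7,8}
'c' @ 5: {1,2,3,4,6,9}  ✓accept
'e' @ 6: {3,5,6,7,8}
'c' @ 7: {1,2,3,4,6,9}  ✓accept
after full input: {1,2,3,4,6,9}  (accept=1 in)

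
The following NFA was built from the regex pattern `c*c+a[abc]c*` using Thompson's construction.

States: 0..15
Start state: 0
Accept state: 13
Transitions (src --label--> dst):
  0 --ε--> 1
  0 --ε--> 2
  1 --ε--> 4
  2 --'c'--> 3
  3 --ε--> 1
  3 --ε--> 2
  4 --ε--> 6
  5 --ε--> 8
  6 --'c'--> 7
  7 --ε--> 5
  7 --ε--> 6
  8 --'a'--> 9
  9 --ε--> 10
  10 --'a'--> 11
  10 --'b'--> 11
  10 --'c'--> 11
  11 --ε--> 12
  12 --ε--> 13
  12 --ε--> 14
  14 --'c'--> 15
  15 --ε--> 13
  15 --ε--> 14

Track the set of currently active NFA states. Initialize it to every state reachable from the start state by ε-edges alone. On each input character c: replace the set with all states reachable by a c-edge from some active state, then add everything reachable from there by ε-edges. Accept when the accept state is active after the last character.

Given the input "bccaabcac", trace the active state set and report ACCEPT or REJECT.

initial (ε-close {0}): {0,1,2,4,6}
'b' @ 1: {}  — dead — no transitions
rest 'ccaabcac' ignored (set empty)
final: {}; accept 13 not in set

Answer: REJECT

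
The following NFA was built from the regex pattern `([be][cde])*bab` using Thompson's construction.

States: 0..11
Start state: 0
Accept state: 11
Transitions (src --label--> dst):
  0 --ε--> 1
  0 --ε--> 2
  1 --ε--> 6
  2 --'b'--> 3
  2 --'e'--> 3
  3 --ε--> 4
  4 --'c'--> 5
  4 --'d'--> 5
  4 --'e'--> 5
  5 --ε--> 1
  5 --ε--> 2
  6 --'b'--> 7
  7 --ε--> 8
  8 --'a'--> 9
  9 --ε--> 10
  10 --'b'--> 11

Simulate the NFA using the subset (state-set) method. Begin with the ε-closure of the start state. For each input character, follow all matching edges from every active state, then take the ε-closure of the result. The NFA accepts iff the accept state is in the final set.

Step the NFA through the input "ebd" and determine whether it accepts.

initial (ε-close {0}): {0,1,2,6}
'e' @ 1: {3,4}
'b' @ 2: {}  — no active states
rest 'd' ignored (set empty)
end set {} — state 11 not in

Answer: REJECT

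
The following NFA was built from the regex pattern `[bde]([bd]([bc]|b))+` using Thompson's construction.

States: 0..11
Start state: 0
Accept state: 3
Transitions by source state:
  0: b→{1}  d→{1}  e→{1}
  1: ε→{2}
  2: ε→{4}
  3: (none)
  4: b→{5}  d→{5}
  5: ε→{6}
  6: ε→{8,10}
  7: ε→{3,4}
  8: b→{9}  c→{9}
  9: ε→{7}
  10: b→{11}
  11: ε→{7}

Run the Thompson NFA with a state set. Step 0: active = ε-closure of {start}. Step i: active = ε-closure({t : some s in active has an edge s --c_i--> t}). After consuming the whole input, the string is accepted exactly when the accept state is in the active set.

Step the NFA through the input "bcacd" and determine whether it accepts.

initial (ε-close {0}): {0}
'b' @ 1: {1,2,4}
'c' @ 2: {}  — no active states
rest 'acd' ignored (set empty)
final: {}; accept 3 not in set

Answer: REJECT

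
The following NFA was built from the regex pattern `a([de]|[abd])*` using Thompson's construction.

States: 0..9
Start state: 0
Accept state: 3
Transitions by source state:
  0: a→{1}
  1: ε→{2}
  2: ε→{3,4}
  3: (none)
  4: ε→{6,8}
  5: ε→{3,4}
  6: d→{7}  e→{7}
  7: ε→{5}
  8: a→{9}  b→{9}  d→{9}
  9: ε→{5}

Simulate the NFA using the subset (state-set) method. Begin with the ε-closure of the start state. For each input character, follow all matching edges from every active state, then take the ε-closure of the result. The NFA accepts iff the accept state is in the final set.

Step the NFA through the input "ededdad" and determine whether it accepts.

start: ε-closure({0}) = {0}
'e' @ 1: {}  — state set empty
rest 'deddad' ignored (set empty)
final: {}; accept 3 not in set

Answer: REJECT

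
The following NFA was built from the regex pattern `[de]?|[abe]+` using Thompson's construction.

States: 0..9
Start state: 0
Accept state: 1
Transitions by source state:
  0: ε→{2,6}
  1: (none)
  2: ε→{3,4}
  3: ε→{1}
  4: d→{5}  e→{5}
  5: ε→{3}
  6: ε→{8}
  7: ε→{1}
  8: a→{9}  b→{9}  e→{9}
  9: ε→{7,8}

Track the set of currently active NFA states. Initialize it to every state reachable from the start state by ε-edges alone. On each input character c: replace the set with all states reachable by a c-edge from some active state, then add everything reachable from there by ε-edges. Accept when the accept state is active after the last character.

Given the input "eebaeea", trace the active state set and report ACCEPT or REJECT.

S₀ = ε-closure({0}) = {0,1,2,3,4,6,8}
'e' @ 1: {1,3,5,7,8,9}  (accept∈set)
'e' @ 2: {1,7,8,9}  (accept∈set)
'b' @ 3: {1,7,8,9}  (accept∈set)
'a' @ 4: {1,7,8,9}  (accept∈set)
'e' @ 5: {1,7,8,9}  (accept∈set)
'e' @ 6: {1,7,8,9}  (accept∈set)
'a' @ 7: {1,7,8,9}  (accept∈set)
after full input: {1,7,8,9}  (accept=1 in)

Answer: ACCEPT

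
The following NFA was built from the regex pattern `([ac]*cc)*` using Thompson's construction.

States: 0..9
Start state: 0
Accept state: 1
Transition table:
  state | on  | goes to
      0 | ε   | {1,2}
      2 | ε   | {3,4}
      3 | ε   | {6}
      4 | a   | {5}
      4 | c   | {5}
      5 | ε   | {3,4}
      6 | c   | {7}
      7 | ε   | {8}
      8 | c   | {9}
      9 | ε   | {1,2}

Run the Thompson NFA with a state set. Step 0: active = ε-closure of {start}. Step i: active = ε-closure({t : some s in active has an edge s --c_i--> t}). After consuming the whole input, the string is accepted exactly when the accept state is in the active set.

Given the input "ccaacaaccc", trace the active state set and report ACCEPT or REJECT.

Answer: ACCEPT

Derivation:
S₀ = ε-closure({0}) = {0,1,2,3,4,6}
'c' @ 1: {3,4,5,6,7,8}
'c' @ 2: {1,2,3,4,5,6,7,8,9}  ✓accept
'a' @ 3: {3,4,5,6}
'a' @ 4: {3,4,5,6}
'c' @ 5: {3,4,5,6,7,8}
'a' @ 6: {3,4,5,6}
'a' @ 7: {3,4,5,6}
'c' @ 8: {3,4,5,6,7,8}
'c' @ 9: {1,2,3,4,5,6,7,8,9}  ✓accept
'c' @ 10: {1,2,3,4,5,6,7,8,9}  ✓accept
final: {1,2,3,4,5,6,7,8,9}; accept 1 in set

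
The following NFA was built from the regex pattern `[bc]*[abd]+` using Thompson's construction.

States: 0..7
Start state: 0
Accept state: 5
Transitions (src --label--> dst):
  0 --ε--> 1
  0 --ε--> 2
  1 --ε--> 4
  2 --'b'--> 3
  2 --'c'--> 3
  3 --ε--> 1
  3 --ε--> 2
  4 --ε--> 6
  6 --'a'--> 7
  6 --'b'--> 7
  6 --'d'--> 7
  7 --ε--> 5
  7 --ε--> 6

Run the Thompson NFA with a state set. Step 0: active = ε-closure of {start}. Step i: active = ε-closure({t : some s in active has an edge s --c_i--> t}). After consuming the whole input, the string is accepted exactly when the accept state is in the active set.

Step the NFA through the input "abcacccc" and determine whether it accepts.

start: ε-closure({0}) = {0,1,2,4,6}
'a' @ 1: {5,6,7}  [accepting]
'b' @ 2: {5,6,7}  [accepting]
'c' @ 3: {}  — dead — no transitions
rest 'acccc' ignored (set empty)
final: {}; accept 5 not in set

Answer: REJECT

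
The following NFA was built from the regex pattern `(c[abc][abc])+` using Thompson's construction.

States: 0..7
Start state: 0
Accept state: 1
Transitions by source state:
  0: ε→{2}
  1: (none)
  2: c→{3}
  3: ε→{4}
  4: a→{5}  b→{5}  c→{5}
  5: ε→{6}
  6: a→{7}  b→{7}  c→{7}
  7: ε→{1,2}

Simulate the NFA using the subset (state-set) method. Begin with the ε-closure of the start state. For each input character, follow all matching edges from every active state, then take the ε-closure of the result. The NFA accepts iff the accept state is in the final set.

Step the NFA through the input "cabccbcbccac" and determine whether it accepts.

initial (ε-close {0}): {0,2}
'c' @ 1: {3,4}
'a' @ 2: {5,6}
'b' @ 3: {1,2,7}  (accept∈set)
'c' @ 4: {3,4}
'c' @ 5: {5,6}
'b' @ 6: {1,2,7}  (accept∈set)
'c' @ 7: {3,4}
'b' @ 8: {5,6}
'c' @ 9: {1,2,7}  (accept∈set)
'c' @ 10: {3,4}
'a' @ 11: {5,6}
'c' @ 12: {1,2,7}  (accept∈set)
end set {1,2,7} — state 1 in

Answer: ACCEPT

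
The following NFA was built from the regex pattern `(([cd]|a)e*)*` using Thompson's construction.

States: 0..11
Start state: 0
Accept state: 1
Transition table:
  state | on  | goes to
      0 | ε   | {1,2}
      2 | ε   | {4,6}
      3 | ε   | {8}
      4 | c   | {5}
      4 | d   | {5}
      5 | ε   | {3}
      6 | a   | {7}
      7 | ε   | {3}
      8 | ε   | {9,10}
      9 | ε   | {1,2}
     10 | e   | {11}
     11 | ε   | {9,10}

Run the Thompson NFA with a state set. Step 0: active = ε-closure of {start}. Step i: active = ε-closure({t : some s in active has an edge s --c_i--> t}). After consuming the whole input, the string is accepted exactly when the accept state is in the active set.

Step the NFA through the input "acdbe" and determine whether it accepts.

initial (ε-close {0}): {0,1,2,4,6}
'a' @ 1: {1,2,3,4,6,7,8,9,10}  (accept∈set)
'c' @ 2: {1,2,3,4,5,6,8,9,10}  (accept∈set)
'd' @ 3: {1,2,3,4,5,6,8,9,10}  (accept∈set)
'b' @ 4: {}  — dead — no transitions
rest 'e' ignored (set empty)
final: {}; accept 1 not in set

Answer: REJECT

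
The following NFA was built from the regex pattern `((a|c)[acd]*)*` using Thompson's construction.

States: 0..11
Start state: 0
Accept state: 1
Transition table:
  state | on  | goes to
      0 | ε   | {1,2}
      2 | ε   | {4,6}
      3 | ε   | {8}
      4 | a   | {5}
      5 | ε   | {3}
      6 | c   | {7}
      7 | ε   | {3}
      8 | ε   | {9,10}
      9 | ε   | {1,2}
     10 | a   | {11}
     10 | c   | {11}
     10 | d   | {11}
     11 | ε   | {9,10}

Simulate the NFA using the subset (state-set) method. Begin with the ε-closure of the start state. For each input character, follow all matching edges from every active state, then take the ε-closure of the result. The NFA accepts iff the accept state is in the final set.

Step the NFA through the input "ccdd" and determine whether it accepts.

S₀ = ε-closure({0}) = {0,1,2,4,6}
'c' @ 1: {1,2,3,4,6,7,8,9,10}  (accept∈set)
'c' @ 2: {1,2,3,4,6,7,8,9,10,11}  (accept∈set)
'd' @ 3: {1,2,4,6,9,10,11}  (accept∈set)
'd' @ 4: {1,2,4,6,9,10,11}  (accept∈set)
end set {1,2,4,6,9,10,11} — state 1 in

Answer: ACCEPT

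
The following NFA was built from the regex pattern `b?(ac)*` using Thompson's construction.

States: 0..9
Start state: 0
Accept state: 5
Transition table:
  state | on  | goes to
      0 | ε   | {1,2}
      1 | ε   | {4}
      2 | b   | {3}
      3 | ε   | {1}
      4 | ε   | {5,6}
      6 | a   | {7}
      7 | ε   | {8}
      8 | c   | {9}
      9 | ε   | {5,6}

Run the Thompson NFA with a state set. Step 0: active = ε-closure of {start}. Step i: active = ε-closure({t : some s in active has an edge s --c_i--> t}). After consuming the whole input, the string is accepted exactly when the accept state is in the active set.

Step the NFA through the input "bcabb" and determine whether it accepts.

Answer: REJECT

Derivation:
initial (ε-close {0}): {0,1,2,4,5,6}
'b' @ 1: {1,3,4,5,6}  ✓accept
'c' @ 2: {}  — no active states
rest 'abb' ignored (set empty)
final: {}; accept 5 not in set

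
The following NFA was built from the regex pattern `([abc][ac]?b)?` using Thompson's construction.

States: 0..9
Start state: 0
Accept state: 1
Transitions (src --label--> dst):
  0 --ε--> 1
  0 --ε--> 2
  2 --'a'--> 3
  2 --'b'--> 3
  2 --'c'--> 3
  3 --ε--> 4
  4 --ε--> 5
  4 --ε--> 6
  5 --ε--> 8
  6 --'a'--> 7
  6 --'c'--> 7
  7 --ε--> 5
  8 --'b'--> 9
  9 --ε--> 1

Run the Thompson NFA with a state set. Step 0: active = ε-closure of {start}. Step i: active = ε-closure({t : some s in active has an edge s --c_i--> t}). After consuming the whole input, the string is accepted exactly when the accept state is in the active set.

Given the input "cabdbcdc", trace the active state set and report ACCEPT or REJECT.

Answer: REJECT

Steps:
start: ε-closure({0}) = {0,1,2}
'c' @ 1: {3,4,5,6,8}
'a' @ 2: {5,7,8}
'b' @ 3: {1,9}  [accepting]
'd' @ 4: {}  — dead — no transitions
rest 'bcdc' ignored (set empty)
after full input: {}  (accept=1 not in)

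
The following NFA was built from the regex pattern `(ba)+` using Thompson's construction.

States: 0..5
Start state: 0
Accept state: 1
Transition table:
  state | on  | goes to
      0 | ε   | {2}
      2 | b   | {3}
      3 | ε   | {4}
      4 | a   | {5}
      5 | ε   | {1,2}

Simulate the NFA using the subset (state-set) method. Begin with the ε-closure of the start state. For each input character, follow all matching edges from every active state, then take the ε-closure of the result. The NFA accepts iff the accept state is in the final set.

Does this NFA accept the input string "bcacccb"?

Answer: REJECT

Steps:
start: ε-closure({0}) = {0,2}
'b' @ 1: {3,4}
'c' @ 2: {}  — no active states
rest 'acccb' ignored (set empty)
end set {} — state 1 not in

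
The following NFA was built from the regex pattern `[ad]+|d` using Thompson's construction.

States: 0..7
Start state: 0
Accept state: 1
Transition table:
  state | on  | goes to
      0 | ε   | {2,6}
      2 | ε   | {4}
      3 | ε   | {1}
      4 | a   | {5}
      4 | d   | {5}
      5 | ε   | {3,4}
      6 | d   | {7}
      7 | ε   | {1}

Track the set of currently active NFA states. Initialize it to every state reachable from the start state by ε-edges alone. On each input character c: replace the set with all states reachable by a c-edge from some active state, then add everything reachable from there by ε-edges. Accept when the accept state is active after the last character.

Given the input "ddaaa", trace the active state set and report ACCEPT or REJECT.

start: ε-closure({0}) = {0,2,4,6}
'd' @ 1: {1,3,4,5,7}  ✓accept
'd' @ 2: {1,3,4,5}  ✓accept
'a' @ 3: {1,3,4,5}  ✓accept
'a' @ 4: {1,3,4,5}  ✓accept
'a' @ 5: {1,3,4,5}  ✓accept
final: {1,3,4,5}; accept 1 in set

Answer: ACCEPT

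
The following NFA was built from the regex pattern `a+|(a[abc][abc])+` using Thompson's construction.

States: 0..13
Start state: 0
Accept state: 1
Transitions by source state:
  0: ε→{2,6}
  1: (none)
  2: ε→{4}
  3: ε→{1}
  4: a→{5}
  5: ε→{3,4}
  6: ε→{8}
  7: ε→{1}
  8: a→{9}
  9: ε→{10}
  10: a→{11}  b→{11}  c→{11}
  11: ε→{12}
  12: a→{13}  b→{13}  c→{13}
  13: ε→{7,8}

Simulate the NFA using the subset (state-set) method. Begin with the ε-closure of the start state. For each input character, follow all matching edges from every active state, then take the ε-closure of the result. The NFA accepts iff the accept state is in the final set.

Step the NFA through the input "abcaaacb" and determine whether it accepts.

Answer: REJECT

Trace:
initial (ε-close {0}): {0,2,4,6,8}
'a' @ 1: {1,3,4,5,9,10}  ✓accept
'b' @ 2: {11,12}
'c' @ 3: {1,7,8,13}  ✓accept
'a' @ 4: {9,10}
'a' @ 5: {11,12}
'a' @ 6: {1,7,8,13}  ✓accept
'c' @ 7: {}  — state set empty
rest 'b' ignored (set empty)
after full input: {}  (accept=1 not in)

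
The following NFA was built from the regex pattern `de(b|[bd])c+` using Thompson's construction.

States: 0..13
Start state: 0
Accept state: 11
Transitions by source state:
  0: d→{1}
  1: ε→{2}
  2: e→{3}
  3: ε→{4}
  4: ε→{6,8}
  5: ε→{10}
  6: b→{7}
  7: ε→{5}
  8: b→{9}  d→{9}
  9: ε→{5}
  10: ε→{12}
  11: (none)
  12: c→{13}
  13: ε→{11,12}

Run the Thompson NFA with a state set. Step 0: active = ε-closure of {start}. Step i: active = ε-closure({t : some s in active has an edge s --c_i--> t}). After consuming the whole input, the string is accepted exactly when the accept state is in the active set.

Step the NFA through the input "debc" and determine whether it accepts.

Answer: ACCEPT

Steps:
S₀ = ε-closure({0}) = {0}
'd' @ 1: {1,2}
'e' @ 2: {3,4,6,8}
'b' @ 3: {5,7,9,10,12}
'c' @ 4: {11,12,13}  ✓accept
after full input: {11,12,13}  (accept=11 in)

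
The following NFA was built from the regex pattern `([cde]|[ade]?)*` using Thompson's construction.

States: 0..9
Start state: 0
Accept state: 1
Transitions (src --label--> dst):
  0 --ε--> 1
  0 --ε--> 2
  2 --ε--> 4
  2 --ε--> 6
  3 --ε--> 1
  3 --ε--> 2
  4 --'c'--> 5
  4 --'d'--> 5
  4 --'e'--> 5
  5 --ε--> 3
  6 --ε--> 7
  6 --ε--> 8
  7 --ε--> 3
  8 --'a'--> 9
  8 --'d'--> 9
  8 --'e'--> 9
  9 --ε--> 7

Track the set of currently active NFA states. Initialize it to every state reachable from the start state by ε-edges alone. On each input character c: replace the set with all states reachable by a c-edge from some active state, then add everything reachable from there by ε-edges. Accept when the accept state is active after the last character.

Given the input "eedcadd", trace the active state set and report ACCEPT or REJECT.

initial (ε-close {0}): {0,1,2,3,4,6,7,8}
'e' @ 1: {1,2,3,4,5,6,7,8,9}  ✓accept
'e' @ 2: {1,2,3,4,5,6,7,8,9}  ✓accept
'd' @ 3: {1,2,3,4,5,6,7,8,9}  ✓accept
'c' @ 4: {1,2,3,4,5,6,7,8}  ✓accept
'a' @ 5: {1,2,3,4,6,7,8,9}  ✓accept
'd' @ 6: {1,2,3,4,5,6,7,8,9}  ✓accept
'd' @ 7: {1,2,3,4,5,6,7,8,9}  ✓accept
final: {1,2,3,4,5,6,7,8,9}; accept 1 in set

Answer: ACCEPT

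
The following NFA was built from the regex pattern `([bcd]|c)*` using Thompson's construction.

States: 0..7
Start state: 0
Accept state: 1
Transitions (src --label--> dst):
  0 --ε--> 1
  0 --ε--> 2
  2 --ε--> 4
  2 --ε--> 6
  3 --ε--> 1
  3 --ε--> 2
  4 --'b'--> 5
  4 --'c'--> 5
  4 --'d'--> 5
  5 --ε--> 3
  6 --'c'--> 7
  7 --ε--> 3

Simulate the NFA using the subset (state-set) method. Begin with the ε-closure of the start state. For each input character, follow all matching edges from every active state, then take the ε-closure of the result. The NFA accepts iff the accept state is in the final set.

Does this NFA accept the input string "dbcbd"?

Answer: ACCEPT

Steps:
S₀ = ε-closure({0}) = {0,1,2,4,6}
'd' @ 1: {1,2,3,4,5,6}  (accept∈set)
'b' @ 2: {1,2,3,4,5,6}  (accept∈set)
'c' @ 3: {1,2,3,4,5,6,7}  (accept∈set)
'b' @ 4: {1,2,3,4,5,6}  (accept∈set)
'd' @ 5: {1,2,3,4,5,6}  (accept∈set)
end set {1,2,3,4,5,6} — state 1 in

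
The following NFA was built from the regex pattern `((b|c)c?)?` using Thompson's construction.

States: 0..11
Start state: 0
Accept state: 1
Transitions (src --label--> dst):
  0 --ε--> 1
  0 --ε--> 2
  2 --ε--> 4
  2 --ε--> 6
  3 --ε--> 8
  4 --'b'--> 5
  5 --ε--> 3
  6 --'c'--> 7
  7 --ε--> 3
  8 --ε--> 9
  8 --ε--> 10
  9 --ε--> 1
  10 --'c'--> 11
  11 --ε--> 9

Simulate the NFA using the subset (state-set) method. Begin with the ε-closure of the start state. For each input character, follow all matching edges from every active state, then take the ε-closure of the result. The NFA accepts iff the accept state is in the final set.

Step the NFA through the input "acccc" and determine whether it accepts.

S₀ = ε-closure({0}) = {0,1,2,4,6}
'a' @ 1: {}  — dead — no transitions
rest 'cccc' ignored (set empty)
end set {} — state 1 not in

Answer: REJECT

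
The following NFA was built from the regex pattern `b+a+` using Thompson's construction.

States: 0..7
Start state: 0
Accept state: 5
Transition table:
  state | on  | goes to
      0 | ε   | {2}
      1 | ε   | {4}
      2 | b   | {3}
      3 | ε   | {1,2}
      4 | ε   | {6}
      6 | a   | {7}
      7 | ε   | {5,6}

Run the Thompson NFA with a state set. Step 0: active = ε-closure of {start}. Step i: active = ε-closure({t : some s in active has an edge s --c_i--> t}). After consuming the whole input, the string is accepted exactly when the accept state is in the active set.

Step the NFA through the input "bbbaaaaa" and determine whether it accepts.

start: ε-closure({0}) = {0,2}
'b' @ 1: {1,2,3,4,6}
'b' @ 2: {1,2,3,4,6}
'b' @ 3: {1,2,3,4,6}
'a' @ 4: {5,6,7}  [accepting]
'a' @ 5: {5,6,7}  [accepting]
'a' @ 6: {5,6,7}  [accepting]
'a' @ 7: {5,6,7}  [accepting]
'a' @ 8: {5,6,7}  [accepting]
end set {5,6,7} — state 5 in

Answer: ACCEPT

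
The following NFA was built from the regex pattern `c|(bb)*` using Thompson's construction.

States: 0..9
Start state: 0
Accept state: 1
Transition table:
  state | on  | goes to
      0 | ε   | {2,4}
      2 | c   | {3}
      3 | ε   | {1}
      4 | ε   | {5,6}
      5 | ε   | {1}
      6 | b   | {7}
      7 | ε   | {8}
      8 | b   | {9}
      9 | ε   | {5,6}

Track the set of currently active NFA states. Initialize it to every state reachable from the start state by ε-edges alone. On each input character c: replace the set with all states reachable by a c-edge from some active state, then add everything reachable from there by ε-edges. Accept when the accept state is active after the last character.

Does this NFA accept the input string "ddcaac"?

initial (ε-close {0}): {0,1,2,4,5,6}
'd' @ 1: {}  — no active states
rest 'dcaac' ignored (set empty)
final: {}; accept 1 not in set

Answer: REJECT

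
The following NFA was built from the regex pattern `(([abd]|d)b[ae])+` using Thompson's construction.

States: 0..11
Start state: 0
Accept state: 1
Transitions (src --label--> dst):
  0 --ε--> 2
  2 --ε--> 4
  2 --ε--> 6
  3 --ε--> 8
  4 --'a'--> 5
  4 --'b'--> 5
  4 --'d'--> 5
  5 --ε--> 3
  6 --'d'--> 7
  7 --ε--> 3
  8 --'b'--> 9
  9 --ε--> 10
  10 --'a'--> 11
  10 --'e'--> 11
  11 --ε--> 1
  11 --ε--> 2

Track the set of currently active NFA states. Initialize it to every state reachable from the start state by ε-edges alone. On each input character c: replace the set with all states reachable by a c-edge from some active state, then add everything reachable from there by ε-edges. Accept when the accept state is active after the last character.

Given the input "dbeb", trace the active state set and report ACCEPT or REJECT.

S₀ = ε-closure({0}) = {0,2,4,6}
'd' @ 1: {3,5,7,8}
'b' @ 2: {9,10}
'e' @ 3: {1,2,4,6,11}  [accepting]
'b' @ 4: {3,5,8}
end set {3,5,8} — state 1 not in

Answer: REJECT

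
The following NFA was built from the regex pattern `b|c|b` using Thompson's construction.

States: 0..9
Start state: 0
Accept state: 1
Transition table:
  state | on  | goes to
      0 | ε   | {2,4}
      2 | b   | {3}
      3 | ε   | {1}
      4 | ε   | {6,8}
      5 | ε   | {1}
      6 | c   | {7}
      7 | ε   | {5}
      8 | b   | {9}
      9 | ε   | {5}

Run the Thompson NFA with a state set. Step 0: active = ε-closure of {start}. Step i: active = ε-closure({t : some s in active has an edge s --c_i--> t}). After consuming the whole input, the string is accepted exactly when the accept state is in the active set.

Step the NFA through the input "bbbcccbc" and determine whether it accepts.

Answer: REJECT

Trace:
initial (ε-close {0}): {0,2,4,6,8}
'b' @ 1: {1,3,5,9}  [accepting]
'b' @ 2: {}  — dead — no transitions
rest 'bcccbc' ignored (set empty)
end set {} — state 1 not in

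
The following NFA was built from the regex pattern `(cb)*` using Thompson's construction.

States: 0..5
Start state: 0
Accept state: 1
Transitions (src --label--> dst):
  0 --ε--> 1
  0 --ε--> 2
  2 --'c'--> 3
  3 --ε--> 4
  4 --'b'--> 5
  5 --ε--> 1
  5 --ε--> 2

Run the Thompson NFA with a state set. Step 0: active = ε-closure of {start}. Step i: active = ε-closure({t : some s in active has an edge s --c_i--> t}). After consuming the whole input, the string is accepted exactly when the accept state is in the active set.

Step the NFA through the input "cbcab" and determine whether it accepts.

initial (ε-close {0}): {0,1,2}
'c' @ 1: {3,4}
'b' @ 2: {1,2,5}  (accept∈set)
'c' @ 3: {3,4}
'a' @ 4: {}  — state set empty
rest 'b' ignored (set empty)
end set {} — state 1 not in

Answer: REJECT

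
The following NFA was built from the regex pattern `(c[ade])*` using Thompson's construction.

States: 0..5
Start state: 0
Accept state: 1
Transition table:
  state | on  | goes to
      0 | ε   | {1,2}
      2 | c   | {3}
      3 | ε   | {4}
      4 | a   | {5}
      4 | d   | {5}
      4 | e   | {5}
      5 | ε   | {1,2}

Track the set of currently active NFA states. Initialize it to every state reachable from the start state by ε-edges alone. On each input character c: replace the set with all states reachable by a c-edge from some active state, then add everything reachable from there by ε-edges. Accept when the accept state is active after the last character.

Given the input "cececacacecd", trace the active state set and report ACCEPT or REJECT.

initial (ε-close {0}): {0,1,2}
'c' @ 1: {3,4}
'e' @ 2: {1,2,5}  ✓accept
'c' @ 3: {3,4}
'e' @ 4: {1,2,5}  ✓accept
'c' @ 5: {3,4}
'a' @ 6: {1,2,5}  ✓accept
'c' @ 7: {3,4}
'a' @ 8: {1,2,5}  ✓accept
'c' @ 9: {3,4}
'e' @ 10: {1,2,5}  ✓accept
'c' @ 11: {3,4}
'd' @ 12: {1,2,5}  ✓accept
end set {1,2,5} — state 1 in

Answer: ACCEPT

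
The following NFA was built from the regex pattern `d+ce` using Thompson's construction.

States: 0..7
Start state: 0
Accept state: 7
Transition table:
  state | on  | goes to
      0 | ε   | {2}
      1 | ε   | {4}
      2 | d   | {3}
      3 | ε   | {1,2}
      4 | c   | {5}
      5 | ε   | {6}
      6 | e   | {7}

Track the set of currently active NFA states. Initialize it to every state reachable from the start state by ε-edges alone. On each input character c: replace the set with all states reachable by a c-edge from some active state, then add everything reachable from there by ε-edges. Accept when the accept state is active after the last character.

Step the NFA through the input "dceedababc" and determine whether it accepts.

initial (ε-close {0}): {0,2}
'd' @ 1: {1,2,3,4}
'c' @ 2: {5,6}
'e' @ 3: {7}  ✓accept
'e' @ 4: {}  — state set empty
rest 'dababc' ignored (set empty)
after full input: {}  (accept=7 not in)

Answer: REJECT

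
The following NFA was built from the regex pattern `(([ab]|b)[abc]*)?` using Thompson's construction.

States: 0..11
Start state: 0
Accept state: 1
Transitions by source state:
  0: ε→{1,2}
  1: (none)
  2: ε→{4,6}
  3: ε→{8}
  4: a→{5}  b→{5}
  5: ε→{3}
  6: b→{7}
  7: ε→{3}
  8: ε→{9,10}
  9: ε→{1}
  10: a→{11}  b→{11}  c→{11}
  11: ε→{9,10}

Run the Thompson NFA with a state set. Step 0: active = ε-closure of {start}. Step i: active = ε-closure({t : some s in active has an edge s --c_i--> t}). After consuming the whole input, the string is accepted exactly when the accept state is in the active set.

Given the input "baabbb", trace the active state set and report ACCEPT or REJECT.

Answer: ACCEPT

Derivation:
initial (ε-close {0}): {0,1,2,4,6}
'b' @ 1: {1,3,5,7,8,9,10}  (accept∈set)
'a' @ 2: {1,9,10,11}  (accept∈set)
'a' @ 3: {1,9,10,11}  (accept∈set)
'b' @ 4: {1,9,10,11}  (accept∈set)
'b' @ 5: {1,9,10,11}  (accept∈set)
'b' @ 6: {1,9,10,11}  (accept∈set)
final: {1,9,10,11}; accept 1 in set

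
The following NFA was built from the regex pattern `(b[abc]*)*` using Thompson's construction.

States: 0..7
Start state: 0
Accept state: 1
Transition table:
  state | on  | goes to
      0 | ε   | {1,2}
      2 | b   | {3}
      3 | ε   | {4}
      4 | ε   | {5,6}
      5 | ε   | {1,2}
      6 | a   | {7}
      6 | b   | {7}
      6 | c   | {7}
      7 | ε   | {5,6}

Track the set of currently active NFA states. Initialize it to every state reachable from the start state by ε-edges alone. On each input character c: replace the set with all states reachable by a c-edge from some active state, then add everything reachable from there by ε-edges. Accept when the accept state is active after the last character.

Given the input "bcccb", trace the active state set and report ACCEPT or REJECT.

Answer: ACCEPT

Steps:
S₀ = ε-closure({0}) = {0,1,2}
'b' @ 1: {1,2,3,4,5,6}  ✓accept
'c' @ 2: {1,2,5,6,7}  ✓accept
'c' @ 3: {1,2,5,6,7}  ✓accept
'c' @ 4: {1,2,5,6,7}  ✓accept
'b' @ 5: {1,2,3,4,5,6,7}  ✓accept
end set {1,2,3,4,5,6,7} — state 1 in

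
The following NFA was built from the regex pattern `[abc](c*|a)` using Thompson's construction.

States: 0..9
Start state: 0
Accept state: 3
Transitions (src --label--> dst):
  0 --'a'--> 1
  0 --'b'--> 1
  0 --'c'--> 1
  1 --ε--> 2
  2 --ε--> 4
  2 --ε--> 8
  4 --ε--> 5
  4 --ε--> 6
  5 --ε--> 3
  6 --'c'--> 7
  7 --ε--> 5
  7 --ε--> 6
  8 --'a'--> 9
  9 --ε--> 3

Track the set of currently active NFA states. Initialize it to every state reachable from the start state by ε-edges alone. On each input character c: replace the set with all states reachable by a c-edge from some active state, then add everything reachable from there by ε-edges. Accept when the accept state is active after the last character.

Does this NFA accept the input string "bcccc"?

S₀ = ε-closure({0}) = {0}
'b' @ 1: {1,2,3,4,5,6,8}  [accepting]
'c' @ 2: {3,5,6,7}  [accepting]
'c' @ 3: {3,5,6,7}  [accepting]
'c' @ 4: {3,5,6,7}  [accepting]
'c' @ 5: {3,5,6,7}  [accepting]
end set {3,5,6,7} — state 3 in

Answer: ACCEPT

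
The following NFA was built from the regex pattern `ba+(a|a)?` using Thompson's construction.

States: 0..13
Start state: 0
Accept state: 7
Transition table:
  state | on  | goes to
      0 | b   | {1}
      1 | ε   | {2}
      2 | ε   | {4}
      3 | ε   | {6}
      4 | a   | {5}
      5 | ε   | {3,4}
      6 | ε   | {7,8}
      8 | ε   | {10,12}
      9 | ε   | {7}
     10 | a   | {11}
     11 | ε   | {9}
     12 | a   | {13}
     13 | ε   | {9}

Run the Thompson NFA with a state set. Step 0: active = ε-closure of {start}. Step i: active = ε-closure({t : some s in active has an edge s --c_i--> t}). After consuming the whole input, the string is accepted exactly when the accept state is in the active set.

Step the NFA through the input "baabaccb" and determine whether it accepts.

Answer: REJECT

Derivation:
start: ε-closure({0}) = {0}
'b' @ 1: {1,2,4}
'a' @ 2: {3,4,5,6,7,8,10,12}  (accept∈set)
'a' @ 3: {3,4,5,6,7,8,9,10,11,12,13}  (accept∈set)
'b' @ 4: {}  — state set empty
rest 'accb' ignored (set empty)
end set {} — state 7 not in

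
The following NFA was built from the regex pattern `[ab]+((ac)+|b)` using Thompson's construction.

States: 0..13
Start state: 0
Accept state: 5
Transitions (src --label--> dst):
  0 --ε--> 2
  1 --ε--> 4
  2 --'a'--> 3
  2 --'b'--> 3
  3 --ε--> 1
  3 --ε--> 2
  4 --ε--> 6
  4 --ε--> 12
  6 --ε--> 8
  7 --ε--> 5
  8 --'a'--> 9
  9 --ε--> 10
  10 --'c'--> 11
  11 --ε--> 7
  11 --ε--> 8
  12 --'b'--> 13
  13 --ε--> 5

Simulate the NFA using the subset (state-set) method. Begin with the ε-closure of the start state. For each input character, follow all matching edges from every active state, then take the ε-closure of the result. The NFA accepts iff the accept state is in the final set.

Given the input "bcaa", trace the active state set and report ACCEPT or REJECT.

S₀ = ε-closure({0}) = {0,2}
'b' @ 1: {1,2,3,4,6,8,12}
'c' @ 2: {}  — dead — no transitions
rest 'aa' ignored (set empty)
end set {} — state 5 not in

Answer: REJECT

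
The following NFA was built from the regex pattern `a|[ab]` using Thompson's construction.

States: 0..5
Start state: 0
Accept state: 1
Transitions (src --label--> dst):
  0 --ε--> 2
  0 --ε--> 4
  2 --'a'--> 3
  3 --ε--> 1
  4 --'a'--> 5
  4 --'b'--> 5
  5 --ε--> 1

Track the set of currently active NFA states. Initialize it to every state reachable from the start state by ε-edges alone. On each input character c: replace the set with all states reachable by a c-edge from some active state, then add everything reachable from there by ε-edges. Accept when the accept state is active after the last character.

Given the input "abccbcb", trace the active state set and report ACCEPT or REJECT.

initial (ε-close {0}): {0,2,4}
'a' @ 1: {1,3,5}  ✓accept
'b' @ 2: {}  — no active states
rest 'ccbcb' ignored (set empty)
end set {} — state 1 not in

Answer: REJECT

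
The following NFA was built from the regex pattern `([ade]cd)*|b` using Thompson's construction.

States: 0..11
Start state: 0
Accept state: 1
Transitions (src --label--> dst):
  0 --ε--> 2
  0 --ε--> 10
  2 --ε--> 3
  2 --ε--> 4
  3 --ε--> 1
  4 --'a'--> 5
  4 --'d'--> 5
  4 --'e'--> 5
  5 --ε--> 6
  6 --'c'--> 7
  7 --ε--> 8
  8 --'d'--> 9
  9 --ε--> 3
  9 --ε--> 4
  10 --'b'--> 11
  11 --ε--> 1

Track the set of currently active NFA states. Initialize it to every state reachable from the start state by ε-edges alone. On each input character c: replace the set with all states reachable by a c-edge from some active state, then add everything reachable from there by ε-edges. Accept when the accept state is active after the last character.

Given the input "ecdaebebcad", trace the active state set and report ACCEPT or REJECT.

initial (ε-close {0}): {0,1,2,3,4,10}
'e' @ 1: {5,6}
'c' @ 2: {7,8}
'd' @ 3: {1,3,4,9}  (accept∈set)
'a' @ 4: {5,6}
'e' @ 5: {}  — no active states
rest 'bebcad' ignored (set empty)
after full input: {}  (accept=1 not in)

Answer: REJECT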